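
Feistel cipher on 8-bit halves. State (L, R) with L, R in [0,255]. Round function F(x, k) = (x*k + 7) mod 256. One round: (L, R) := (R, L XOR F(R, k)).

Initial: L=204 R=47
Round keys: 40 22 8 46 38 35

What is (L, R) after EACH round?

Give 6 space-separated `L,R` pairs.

Round 1 (k=40): L=47 R=147
Round 2 (k=22): L=147 R=134
Round 3 (k=8): L=134 R=164
Round 4 (k=46): L=164 R=249
Round 5 (k=38): L=249 R=89
Round 6 (k=35): L=89 R=203

Answer: 47,147 147,134 134,164 164,249 249,89 89,203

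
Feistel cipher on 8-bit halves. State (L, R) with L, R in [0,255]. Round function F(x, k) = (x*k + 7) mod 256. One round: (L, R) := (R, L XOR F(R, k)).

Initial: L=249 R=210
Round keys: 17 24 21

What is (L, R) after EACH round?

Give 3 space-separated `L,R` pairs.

Round 1 (k=17): L=210 R=0
Round 2 (k=24): L=0 R=213
Round 3 (k=21): L=213 R=128

Answer: 210,0 0,213 213,128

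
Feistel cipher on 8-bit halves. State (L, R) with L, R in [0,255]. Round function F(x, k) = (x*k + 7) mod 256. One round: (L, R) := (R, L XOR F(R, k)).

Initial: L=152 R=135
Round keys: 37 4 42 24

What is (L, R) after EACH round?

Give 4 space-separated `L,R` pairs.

Answer: 135,18 18,200 200,197 197,183

Derivation:
Round 1 (k=37): L=135 R=18
Round 2 (k=4): L=18 R=200
Round 3 (k=42): L=200 R=197
Round 4 (k=24): L=197 R=183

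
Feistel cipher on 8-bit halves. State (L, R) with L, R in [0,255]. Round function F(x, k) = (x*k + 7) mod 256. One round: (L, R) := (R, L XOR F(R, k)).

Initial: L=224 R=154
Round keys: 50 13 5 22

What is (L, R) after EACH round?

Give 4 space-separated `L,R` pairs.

Round 1 (k=50): L=154 R=251
Round 2 (k=13): L=251 R=92
Round 3 (k=5): L=92 R=40
Round 4 (k=22): L=40 R=43

Answer: 154,251 251,92 92,40 40,43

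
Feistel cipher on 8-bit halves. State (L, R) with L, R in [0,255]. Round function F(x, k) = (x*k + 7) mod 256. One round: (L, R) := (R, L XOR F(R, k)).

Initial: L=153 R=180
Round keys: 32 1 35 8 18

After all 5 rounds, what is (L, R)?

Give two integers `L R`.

Answer: 182 23

Derivation:
Round 1 (k=32): L=180 R=30
Round 2 (k=1): L=30 R=145
Round 3 (k=35): L=145 R=196
Round 4 (k=8): L=196 R=182
Round 5 (k=18): L=182 R=23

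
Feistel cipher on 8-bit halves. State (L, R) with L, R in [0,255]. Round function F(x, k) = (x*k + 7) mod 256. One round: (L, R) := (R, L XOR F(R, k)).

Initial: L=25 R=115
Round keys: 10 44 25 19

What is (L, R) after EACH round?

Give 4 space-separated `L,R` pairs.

Round 1 (k=10): L=115 R=156
Round 2 (k=44): L=156 R=164
Round 3 (k=25): L=164 R=151
Round 4 (k=19): L=151 R=152

Answer: 115,156 156,164 164,151 151,152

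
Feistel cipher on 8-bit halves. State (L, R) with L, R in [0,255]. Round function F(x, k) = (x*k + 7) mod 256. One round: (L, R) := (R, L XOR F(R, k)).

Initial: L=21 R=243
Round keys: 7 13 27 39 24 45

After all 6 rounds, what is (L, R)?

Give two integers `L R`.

Answer: 10 140

Derivation:
Round 1 (k=7): L=243 R=185
Round 2 (k=13): L=185 R=159
Round 3 (k=27): L=159 R=117
Round 4 (k=39): L=117 R=69
Round 5 (k=24): L=69 R=10
Round 6 (k=45): L=10 R=140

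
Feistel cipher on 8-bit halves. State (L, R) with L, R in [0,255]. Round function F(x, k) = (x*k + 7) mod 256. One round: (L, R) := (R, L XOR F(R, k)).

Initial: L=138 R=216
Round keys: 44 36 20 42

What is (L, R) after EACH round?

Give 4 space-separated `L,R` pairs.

Round 1 (k=44): L=216 R=173
Round 2 (k=36): L=173 R=131
Round 3 (k=20): L=131 R=238
Round 4 (k=42): L=238 R=144

Answer: 216,173 173,131 131,238 238,144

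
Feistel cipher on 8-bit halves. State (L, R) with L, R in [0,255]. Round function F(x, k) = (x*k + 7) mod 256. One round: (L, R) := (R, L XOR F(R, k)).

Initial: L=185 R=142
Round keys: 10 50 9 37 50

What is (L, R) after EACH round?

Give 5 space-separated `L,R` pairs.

Round 1 (k=10): L=142 R=42
Round 2 (k=50): L=42 R=181
Round 3 (k=9): L=181 R=78
Round 4 (k=37): L=78 R=248
Round 5 (k=50): L=248 R=57

Answer: 142,42 42,181 181,78 78,248 248,57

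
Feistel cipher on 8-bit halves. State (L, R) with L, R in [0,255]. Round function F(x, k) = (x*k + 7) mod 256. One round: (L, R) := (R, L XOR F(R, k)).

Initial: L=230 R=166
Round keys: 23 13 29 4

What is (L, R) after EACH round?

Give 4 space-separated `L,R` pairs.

Answer: 166,23 23,148 148,220 220,227

Derivation:
Round 1 (k=23): L=166 R=23
Round 2 (k=13): L=23 R=148
Round 3 (k=29): L=148 R=220
Round 4 (k=4): L=220 R=227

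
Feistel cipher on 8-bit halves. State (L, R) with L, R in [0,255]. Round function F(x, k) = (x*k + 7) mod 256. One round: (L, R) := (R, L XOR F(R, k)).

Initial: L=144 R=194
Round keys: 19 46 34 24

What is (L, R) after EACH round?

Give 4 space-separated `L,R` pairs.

Round 1 (k=19): L=194 R=253
Round 2 (k=46): L=253 R=191
Round 3 (k=34): L=191 R=152
Round 4 (k=24): L=152 R=248

Answer: 194,253 253,191 191,152 152,248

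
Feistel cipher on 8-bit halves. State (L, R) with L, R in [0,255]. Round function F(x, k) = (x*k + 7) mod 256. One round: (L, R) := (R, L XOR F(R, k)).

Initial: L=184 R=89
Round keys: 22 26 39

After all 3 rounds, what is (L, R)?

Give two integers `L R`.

Answer: 112 2

Derivation:
Round 1 (k=22): L=89 R=21
Round 2 (k=26): L=21 R=112
Round 3 (k=39): L=112 R=2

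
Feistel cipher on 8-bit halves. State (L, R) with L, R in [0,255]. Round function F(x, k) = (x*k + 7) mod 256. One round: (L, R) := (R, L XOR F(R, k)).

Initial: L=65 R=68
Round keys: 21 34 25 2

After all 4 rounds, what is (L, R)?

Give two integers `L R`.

Answer: 116 80

Derivation:
Round 1 (k=21): L=68 R=218
Round 2 (k=34): L=218 R=191
Round 3 (k=25): L=191 R=116
Round 4 (k=2): L=116 R=80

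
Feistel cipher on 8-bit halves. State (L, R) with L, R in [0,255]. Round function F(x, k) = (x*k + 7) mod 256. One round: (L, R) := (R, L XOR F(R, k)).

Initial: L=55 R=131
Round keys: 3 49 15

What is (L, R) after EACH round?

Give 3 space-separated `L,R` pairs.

Round 1 (k=3): L=131 R=167
Round 2 (k=49): L=167 R=125
Round 3 (k=15): L=125 R=253

Answer: 131,167 167,125 125,253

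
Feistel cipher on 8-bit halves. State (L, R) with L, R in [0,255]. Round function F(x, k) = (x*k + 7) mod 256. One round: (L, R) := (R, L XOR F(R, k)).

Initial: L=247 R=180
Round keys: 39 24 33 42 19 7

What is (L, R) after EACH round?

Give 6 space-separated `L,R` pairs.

Answer: 180,132 132,211 211,190 190,224 224,25 25,86

Derivation:
Round 1 (k=39): L=180 R=132
Round 2 (k=24): L=132 R=211
Round 3 (k=33): L=211 R=190
Round 4 (k=42): L=190 R=224
Round 5 (k=19): L=224 R=25
Round 6 (k=7): L=25 R=86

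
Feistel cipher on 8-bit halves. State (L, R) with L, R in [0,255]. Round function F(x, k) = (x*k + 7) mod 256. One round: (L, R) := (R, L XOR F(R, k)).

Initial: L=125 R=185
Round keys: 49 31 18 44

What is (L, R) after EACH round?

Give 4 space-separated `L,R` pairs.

Round 1 (k=49): L=185 R=13
Round 2 (k=31): L=13 R=35
Round 3 (k=18): L=35 R=112
Round 4 (k=44): L=112 R=100

Answer: 185,13 13,35 35,112 112,100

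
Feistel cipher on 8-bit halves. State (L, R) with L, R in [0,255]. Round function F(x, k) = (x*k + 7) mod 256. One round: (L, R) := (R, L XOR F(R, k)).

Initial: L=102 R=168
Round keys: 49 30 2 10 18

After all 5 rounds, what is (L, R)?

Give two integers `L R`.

Answer: 234 179

Derivation:
Round 1 (k=49): L=168 R=73
Round 2 (k=30): L=73 R=61
Round 3 (k=2): L=61 R=200
Round 4 (k=10): L=200 R=234
Round 5 (k=18): L=234 R=179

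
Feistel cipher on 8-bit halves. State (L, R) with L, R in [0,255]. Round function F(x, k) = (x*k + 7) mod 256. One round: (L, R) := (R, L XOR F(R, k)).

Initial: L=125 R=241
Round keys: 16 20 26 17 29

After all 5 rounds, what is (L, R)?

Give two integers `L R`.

Round 1 (k=16): L=241 R=106
Round 2 (k=20): L=106 R=190
Round 3 (k=26): L=190 R=57
Round 4 (k=17): L=57 R=110
Round 5 (k=29): L=110 R=68

Answer: 110 68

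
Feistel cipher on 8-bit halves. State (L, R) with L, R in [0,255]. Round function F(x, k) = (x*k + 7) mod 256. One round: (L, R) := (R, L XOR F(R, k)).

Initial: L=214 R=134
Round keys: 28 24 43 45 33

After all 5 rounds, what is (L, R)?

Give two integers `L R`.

Answer: 87 61

Derivation:
Round 1 (k=28): L=134 R=121
Round 2 (k=24): L=121 R=217
Round 3 (k=43): L=217 R=3
Round 4 (k=45): L=3 R=87
Round 5 (k=33): L=87 R=61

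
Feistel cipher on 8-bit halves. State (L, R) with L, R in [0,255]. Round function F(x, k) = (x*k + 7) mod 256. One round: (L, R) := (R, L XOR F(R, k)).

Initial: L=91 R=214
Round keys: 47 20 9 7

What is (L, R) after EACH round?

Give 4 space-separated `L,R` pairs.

Answer: 214,10 10,25 25,226 226,44

Derivation:
Round 1 (k=47): L=214 R=10
Round 2 (k=20): L=10 R=25
Round 3 (k=9): L=25 R=226
Round 4 (k=7): L=226 R=44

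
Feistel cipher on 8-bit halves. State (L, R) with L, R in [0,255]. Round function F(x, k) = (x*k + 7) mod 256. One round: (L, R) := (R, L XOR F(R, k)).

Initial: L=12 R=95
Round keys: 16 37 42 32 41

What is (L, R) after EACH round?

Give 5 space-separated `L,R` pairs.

Answer: 95,251 251,17 17,42 42,86 86,231

Derivation:
Round 1 (k=16): L=95 R=251
Round 2 (k=37): L=251 R=17
Round 3 (k=42): L=17 R=42
Round 4 (k=32): L=42 R=86
Round 5 (k=41): L=86 R=231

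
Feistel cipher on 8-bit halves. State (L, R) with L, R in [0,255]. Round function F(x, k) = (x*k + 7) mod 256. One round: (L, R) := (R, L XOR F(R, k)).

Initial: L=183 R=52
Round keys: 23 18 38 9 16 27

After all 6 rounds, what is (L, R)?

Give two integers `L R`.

Round 1 (k=23): L=52 R=4
Round 2 (k=18): L=4 R=123
Round 3 (k=38): L=123 R=77
Round 4 (k=9): L=77 R=199
Round 5 (k=16): L=199 R=58
Round 6 (k=27): L=58 R=226

Answer: 58 226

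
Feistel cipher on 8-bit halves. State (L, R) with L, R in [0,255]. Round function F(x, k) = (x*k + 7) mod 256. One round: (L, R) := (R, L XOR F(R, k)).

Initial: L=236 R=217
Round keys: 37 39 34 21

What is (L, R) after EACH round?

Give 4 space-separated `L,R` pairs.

Round 1 (k=37): L=217 R=136
Round 2 (k=39): L=136 R=102
Round 3 (k=34): L=102 R=27
Round 4 (k=21): L=27 R=88

Answer: 217,136 136,102 102,27 27,88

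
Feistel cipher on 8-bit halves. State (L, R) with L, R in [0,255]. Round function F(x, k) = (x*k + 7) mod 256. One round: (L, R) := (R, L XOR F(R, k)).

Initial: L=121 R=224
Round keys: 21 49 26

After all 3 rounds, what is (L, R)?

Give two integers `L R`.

Round 1 (k=21): L=224 R=30
Round 2 (k=49): L=30 R=37
Round 3 (k=26): L=37 R=215

Answer: 37 215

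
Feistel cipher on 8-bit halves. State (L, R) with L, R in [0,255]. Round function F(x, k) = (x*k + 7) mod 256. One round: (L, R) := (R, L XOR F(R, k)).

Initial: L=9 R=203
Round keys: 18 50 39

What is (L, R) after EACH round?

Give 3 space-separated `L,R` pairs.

Answer: 203,68 68,132 132,103

Derivation:
Round 1 (k=18): L=203 R=68
Round 2 (k=50): L=68 R=132
Round 3 (k=39): L=132 R=103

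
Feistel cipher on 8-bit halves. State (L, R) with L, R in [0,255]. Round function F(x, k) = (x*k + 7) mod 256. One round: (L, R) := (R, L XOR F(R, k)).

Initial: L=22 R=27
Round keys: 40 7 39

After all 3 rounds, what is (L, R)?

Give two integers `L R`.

Answer: 61 123

Derivation:
Round 1 (k=40): L=27 R=41
Round 2 (k=7): L=41 R=61
Round 3 (k=39): L=61 R=123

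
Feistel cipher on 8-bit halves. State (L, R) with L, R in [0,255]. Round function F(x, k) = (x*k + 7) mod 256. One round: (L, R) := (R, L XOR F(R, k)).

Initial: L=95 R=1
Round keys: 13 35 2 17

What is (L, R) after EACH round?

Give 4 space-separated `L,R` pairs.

Answer: 1,75 75,73 73,210 210,176

Derivation:
Round 1 (k=13): L=1 R=75
Round 2 (k=35): L=75 R=73
Round 3 (k=2): L=73 R=210
Round 4 (k=17): L=210 R=176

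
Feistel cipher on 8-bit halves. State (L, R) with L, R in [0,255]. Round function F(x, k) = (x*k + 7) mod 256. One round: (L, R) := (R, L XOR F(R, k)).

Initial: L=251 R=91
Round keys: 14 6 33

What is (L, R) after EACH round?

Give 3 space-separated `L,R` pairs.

Answer: 91,250 250,184 184,69

Derivation:
Round 1 (k=14): L=91 R=250
Round 2 (k=6): L=250 R=184
Round 3 (k=33): L=184 R=69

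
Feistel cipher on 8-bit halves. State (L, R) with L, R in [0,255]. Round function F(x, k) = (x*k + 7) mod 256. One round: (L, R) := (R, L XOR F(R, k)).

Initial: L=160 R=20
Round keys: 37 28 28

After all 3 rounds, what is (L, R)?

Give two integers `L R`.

Round 1 (k=37): L=20 R=75
Round 2 (k=28): L=75 R=47
Round 3 (k=28): L=47 R=96

Answer: 47 96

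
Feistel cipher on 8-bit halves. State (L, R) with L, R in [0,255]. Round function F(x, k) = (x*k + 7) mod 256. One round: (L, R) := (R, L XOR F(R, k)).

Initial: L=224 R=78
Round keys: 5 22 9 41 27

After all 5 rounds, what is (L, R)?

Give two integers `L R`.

Answer: 45 33

Derivation:
Round 1 (k=5): L=78 R=109
Round 2 (k=22): L=109 R=43
Round 3 (k=9): L=43 R=231
Round 4 (k=41): L=231 R=45
Round 5 (k=27): L=45 R=33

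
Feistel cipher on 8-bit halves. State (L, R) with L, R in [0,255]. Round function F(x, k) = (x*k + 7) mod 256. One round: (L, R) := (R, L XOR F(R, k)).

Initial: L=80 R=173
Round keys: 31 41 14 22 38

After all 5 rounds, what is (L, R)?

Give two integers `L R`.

Round 1 (k=31): L=173 R=170
Round 2 (k=41): L=170 R=236
Round 3 (k=14): L=236 R=69
Round 4 (k=22): L=69 R=25
Round 5 (k=38): L=25 R=248

Answer: 25 248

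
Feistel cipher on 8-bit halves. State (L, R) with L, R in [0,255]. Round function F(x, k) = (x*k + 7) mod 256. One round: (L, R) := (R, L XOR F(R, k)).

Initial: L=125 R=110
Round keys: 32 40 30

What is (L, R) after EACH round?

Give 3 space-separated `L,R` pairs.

Round 1 (k=32): L=110 R=186
Round 2 (k=40): L=186 R=121
Round 3 (k=30): L=121 R=143

Answer: 110,186 186,121 121,143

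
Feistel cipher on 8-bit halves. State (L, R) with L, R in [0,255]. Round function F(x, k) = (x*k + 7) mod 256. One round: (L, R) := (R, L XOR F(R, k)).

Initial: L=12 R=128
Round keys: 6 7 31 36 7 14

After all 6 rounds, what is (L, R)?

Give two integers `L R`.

Round 1 (k=6): L=128 R=11
Round 2 (k=7): L=11 R=212
Round 3 (k=31): L=212 R=184
Round 4 (k=36): L=184 R=51
Round 5 (k=7): L=51 R=212
Round 6 (k=14): L=212 R=172

Answer: 212 172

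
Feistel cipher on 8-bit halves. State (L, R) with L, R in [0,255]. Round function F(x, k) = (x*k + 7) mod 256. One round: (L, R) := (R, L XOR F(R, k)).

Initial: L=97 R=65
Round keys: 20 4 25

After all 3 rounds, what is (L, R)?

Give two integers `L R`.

Round 1 (k=20): L=65 R=122
Round 2 (k=4): L=122 R=174
Round 3 (k=25): L=174 R=127

Answer: 174 127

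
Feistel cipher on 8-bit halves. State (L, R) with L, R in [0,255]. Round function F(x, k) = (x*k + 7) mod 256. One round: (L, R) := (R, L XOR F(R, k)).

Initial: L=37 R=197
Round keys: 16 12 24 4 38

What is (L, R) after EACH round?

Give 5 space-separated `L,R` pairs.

Answer: 197,114 114,154 154,5 5,129 129,40

Derivation:
Round 1 (k=16): L=197 R=114
Round 2 (k=12): L=114 R=154
Round 3 (k=24): L=154 R=5
Round 4 (k=4): L=5 R=129
Round 5 (k=38): L=129 R=40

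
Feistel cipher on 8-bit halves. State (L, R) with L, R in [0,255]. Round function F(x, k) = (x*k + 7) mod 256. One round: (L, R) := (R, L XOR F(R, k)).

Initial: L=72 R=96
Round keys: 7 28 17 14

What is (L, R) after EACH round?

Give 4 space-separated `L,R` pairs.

Answer: 96,239 239,75 75,237 237,182

Derivation:
Round 1 (k=7): L=96 R=239
Round 2 (k=28): L=239 R=75
Round 3 (k=17): L=75 R=237
Round 4 (k=14): L=237 R=182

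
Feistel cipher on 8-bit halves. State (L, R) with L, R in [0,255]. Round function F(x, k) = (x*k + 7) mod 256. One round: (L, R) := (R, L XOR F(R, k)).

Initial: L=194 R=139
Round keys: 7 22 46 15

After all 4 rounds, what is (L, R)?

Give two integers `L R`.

Round 1 (k=7): L=139 R=22
Round 2 (k=22): L=22 R=96
Round 3 (k=46): L=96 R=81
Round 4 (k=15): L=81 R=166

Answer: 81 166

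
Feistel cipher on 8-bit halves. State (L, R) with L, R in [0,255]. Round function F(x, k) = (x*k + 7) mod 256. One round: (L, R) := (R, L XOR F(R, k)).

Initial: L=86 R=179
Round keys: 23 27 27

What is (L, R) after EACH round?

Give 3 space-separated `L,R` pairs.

Answer: 179,74 74,102 102,131

Derivation:
Round 1 (k=23): L=179 R=74
Round 2 (k=27): L=74 R=102
Round 3 (k=27): L=102 R=131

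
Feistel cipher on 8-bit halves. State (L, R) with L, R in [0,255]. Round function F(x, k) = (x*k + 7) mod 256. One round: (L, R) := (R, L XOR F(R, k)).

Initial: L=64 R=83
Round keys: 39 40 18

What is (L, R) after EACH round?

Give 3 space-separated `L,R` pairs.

Round 1 (k=39): L=83 R=236
Round 2 (k=40): L=236 R=180
Round 3 (k=18): L=180 R=67

Answer: 83,236 236,180 180,67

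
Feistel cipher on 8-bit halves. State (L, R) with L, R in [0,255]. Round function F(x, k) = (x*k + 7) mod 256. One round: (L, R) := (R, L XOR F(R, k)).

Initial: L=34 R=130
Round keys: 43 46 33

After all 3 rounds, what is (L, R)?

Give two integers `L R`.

Answer: 91 61

Derivation:
Round 1 (k=43): L=130 R=255
Round 2 (k=46): L=255 R=91
Round 3 (k=33): L=91 R=61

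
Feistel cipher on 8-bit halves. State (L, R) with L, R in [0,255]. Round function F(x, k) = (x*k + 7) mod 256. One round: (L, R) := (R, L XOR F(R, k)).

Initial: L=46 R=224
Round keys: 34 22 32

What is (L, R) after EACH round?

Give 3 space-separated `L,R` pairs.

Answer: 224,233 233,237 237,78

Derivation:
Round 1 (k=34): L=224 R=233
Round 2 (k=22): L=233 R=237
Round 3 (k=32): L=237 R=78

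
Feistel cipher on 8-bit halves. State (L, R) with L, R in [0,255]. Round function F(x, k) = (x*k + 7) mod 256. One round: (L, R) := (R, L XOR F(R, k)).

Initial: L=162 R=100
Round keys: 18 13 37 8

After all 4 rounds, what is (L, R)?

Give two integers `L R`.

Round 1 (k=18): L=100 R=173
Round 2 (k=13): L=173 R=180
Round 3 (k=37): L=180 R=166
Round 4 (k=8): L=166 R=131

Answer: 166 131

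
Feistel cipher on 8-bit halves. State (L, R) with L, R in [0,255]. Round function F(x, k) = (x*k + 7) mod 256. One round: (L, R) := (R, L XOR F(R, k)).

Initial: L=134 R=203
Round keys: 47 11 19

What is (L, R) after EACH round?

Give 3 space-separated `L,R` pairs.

Answer: 203,202 202,126 126,171

Derivation:
Round 1 (k=47): L=203 R=202
Round 2 (k=11): L=202 R=126
Round 3 (k=19): L=126 R=171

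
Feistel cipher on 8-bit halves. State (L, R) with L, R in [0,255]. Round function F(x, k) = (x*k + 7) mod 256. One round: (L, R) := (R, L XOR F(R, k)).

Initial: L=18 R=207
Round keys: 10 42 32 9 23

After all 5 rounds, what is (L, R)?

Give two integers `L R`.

Answer: 61 202

Derivation:
Round 1 (k=10): L=207 R=15
Round 2 (k=42): L=15 R=178
Round 3 (k=32): L=178 R=72
Round 4 (k=9): L=72 R=61
Round 5 (k=23): L=61 R=202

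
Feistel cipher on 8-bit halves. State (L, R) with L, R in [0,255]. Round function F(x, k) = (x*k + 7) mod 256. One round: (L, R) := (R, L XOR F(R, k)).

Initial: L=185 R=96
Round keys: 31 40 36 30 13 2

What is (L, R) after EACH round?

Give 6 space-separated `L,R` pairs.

Answer: 96,30 30,215 215,93 93,58 58,164 164,117

Derivation:
Round 1 (k=31): L=96 R=30
Round 2 (k=40): L=30 R=215
Round 3 (k=36): L=215 R=93
Round 4 (k=30): L=93 R=58
Round 5 (k=13): L=58 R=164
Round 6 (k=2): L=164 R=117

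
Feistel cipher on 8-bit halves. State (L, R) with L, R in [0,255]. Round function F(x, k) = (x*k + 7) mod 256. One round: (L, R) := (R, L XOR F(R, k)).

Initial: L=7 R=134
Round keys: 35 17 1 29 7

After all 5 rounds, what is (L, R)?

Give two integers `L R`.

Round 1 (k=35): L=134 R=94
Round 2 (k=17): L=94 R=195
Round 3 (k=1): L=195 R=148
Round 4 (k=29): L=148 R=8
Round 5 (k=7): L=8 R=171

Answer: 8 171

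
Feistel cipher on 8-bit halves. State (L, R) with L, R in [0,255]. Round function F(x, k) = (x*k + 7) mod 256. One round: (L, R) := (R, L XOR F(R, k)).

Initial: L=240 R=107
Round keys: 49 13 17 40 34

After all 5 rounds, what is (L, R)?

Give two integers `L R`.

Round 1 (k=49): L=107 R=114
Round 2 (k=13): L=114 R=186
Round 3 (k=17): L=186 R=19
Round 4 (k=40): L=19 R=69
Round 5 (k=34): L=69 R=34

Answer: 69 34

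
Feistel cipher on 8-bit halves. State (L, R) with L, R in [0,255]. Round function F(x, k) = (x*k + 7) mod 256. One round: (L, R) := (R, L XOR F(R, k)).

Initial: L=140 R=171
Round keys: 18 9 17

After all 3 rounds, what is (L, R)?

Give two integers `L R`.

Round 1 (k=18): L=171 R=129
Round 2 (k=9): L=129 R=59
Round 3 (k=17): L=59 R=115

Answer: 59 115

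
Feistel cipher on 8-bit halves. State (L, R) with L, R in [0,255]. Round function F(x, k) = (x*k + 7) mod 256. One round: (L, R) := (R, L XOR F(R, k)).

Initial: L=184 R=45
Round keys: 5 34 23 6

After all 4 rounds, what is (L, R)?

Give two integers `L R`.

Round 1 (k=5): L=45 R=80
Round 2 (k=34): L=80 R=138
Round 3 (k=23): L=138 R=61
Round 4 (k=6): L=61 R=255

Answer: 61 255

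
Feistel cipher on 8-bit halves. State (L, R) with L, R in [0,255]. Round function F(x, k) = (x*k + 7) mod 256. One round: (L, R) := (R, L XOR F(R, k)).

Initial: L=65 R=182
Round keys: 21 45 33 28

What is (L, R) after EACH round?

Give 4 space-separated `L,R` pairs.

Answer: 182,180 180,29 29,112 112,90

Derivation:
Round 1 (k=21): L=182 R=180
Round 2 (k=45): L=180 R=29
Round 3 (k=33): L=29 R=112
Round 4 (k=28): L=112 R=90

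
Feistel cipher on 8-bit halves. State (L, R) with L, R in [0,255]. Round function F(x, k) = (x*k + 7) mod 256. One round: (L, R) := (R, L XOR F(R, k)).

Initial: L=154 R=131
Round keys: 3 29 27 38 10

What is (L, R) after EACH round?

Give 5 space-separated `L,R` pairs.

Round 1 (k=3): L=131 R=10
Round 2 (k=29): L=10 R=170
Round 3 (k=27): L=170 R=255
Round 4 (k=38): L=255 R=75
Round 5 (k=10): L=75 R=10

Answer: 131,10 10,170 170,255 255,75 75,10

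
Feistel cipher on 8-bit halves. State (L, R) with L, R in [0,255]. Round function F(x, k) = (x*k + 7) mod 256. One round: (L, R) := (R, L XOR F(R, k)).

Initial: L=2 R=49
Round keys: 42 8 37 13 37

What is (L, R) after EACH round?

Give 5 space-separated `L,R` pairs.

Round 1 (k=42): L=49 R=19
Round 2 (k=8): L=19 R=174
Round 3 (k=37): L=174 R=62
Round 4 (k=13): L=62 R=131
Round 5 (k=37): L=131 R=200

Answer: 49,19 19,174 174,62 62,131 131,200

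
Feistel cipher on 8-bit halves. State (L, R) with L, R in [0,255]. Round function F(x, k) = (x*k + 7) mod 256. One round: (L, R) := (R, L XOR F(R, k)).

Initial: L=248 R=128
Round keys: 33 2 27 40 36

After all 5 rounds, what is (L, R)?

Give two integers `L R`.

Answer: 42 158

Derivation:
Round 1 (k=33): L=128 R=127
Round 2 (k=2): L=127 R=133
Round 3 (k=27): L=133 R=113
Round 4 (k=40): L=113 R=42
Round 5 (k=36): L=42 R=158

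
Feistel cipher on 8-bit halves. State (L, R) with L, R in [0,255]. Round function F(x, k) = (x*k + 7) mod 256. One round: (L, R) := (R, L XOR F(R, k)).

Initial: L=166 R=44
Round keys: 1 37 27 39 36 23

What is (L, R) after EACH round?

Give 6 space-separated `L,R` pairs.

Round 1 (k=1): L=44 R=149
Round 2 (k=37): L=149 R=188
Round 3 (k=27): L=188 R=78
Round 4 (k=39): L=78 R=85
Round 5 (k=36): L=85 R=181
Round 6 (k=23): L=181 R=31

Answer: 44,149 149,188 188,78 78,85 85,181 181,31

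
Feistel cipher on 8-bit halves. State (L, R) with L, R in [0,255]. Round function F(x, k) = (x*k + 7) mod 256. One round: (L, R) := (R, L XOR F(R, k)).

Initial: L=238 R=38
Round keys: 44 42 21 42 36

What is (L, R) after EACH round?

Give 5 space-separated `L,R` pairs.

Answer: 38,97 97,215 215,203 203,130 130,132

Derivation:
Round 1 (k=44): L=38 R=97
Round 2 (k=42): L=97 R=215
Round 3 (k=21): L=215 R=203
Round 4 (k=42): L=203 R=130
Round 5 (k=36): L=130 R=132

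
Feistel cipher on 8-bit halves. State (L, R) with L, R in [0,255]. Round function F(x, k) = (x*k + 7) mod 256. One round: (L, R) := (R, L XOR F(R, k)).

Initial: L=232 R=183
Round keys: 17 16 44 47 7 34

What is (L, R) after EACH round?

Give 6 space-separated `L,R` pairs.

Answer: 183,198 198,208 208,1 1,230 230,80 80,65

Derivation:
Round 1 (k=17): L=183 R=198
Round 2 (k=16): L=198 R=208
Round 3 (k=44): L=208 R=1
Round 4 (k=47): L=1 R=230
Round 5 (k=7): L=230 R=80
Round 6 (k=34): L=80 R=65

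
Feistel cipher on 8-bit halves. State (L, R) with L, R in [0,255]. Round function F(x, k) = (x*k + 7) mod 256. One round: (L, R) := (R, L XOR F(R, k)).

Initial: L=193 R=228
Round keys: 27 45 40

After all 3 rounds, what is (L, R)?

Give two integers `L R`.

Answer: 21 157

Derivation:
Round 1 (k=27): L=228 R=210
Round 2 (k=45): L=210 R=21
Round 3 (k=40): L=21 R=157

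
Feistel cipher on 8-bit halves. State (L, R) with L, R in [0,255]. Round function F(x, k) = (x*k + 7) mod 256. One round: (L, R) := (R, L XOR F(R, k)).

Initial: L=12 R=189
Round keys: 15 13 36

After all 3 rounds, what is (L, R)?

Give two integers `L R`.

Round 1 (k=15): L=189 R=22
Round 2 (k=13): L=22 R=152
Round 3 (k=36): L=152 R=113

Answer: 152 113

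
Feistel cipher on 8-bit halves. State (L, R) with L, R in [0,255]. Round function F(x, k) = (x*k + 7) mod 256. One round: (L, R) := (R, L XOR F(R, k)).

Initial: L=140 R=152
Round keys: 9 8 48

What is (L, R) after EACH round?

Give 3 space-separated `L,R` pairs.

Round 1 (k=9): L=152 R=211
Round 2 (k=8): L=211 R=7
Round 3 (k=48): L=7 R=132

Answer: 152,211 211,7 7,132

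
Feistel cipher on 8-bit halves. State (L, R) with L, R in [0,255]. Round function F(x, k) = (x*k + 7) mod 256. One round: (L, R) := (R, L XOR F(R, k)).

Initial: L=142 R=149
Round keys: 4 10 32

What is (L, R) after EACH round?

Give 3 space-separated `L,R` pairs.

Answer: 149,213 213,204 204,82

Derivation:
Round 1 (k=4): L=149 R=213
Round 2 (k=10): L=213 R=204
Round 3 (k=32): L=204 R=82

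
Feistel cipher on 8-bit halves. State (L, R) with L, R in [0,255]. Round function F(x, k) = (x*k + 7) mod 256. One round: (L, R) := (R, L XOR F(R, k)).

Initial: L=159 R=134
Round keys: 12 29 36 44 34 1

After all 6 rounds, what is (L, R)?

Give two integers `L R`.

Round 1 (k=12): L=134 R=208
Round 2 (k=29): L=208 R=17
Round 3 (k=36): L=17 R=187
Round 4 (k=44): L=187 R=58
Round 5 (k=34): L=58 R=0
Round 6 (k=1): L=0 R=61

Answer: 0 61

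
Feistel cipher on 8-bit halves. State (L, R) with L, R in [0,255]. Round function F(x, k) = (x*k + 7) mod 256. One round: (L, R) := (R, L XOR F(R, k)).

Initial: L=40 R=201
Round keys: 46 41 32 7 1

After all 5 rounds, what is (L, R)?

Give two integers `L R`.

Answer: 120 213

Derivation:
Round 1 (k=46): L=201 R=13
Round 2 (k=41): L=13 R=213
Round 3 (k=32): L=213 R=170
Round 4 (k=7): L=170 R=120
Round 5 (k=1): L=120 R=213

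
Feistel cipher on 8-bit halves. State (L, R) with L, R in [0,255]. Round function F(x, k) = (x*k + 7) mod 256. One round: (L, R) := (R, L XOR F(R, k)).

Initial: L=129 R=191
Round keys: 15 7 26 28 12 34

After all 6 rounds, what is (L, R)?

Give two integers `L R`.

Answer: 39 123

Derivation:
Round 1 (k=15): L=191 R=185
Round 2 (k=7): L=185 R=169
Round 3 (k=26): L=169 R=136
Round 4 (k=28): L=136 R=78
Round 5 (k=12): L=78 R=39
Round 6 (k=34): L=39 R=123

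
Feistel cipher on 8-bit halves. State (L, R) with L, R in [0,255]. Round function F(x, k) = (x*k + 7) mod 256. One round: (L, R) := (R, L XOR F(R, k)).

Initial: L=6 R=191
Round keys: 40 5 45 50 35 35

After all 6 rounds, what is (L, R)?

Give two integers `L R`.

Answer: 174 255

Derivation:
Round 1 (k=40): L=191 R=217
Round 2 (k=5): L=217 R=251
Round 3 (k=45): L=251 R=255
Round 4 (k=50): L=255 R=46
Round 5 (k=35): L=46 R=174
Round 6 (k=35): L=174 R=255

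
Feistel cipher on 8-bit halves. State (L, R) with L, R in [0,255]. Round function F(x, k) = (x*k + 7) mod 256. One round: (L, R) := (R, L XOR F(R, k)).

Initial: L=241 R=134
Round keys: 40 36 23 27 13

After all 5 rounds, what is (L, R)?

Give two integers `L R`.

Round 1 (k=40): L=134 R=6
Round 2 (k=36): L=6 R=89
Round 3 (k=23): L=89 R=0
Round 4 (k=27): L=0 R=94
Round 5 (k=13): L=94 R=205

Answer: 94 205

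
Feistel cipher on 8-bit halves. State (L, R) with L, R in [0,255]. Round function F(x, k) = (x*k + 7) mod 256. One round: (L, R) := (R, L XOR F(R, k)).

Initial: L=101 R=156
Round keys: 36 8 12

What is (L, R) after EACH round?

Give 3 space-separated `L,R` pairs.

Answer: 156,146 146,11 11,25

Derivation:
Round 1 (k=36): L=156 R=146
Round 2 (k=8): L=146 R=11
Round 3 (k=12): L=11 R=25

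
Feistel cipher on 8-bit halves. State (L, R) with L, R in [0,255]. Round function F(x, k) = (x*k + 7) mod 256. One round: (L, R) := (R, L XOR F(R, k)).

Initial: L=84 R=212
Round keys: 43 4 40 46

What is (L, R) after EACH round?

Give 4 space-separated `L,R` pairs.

Round 1 (k=43): L=212 R=247
Round 2 (k=4): L=247 R=55
Round 3 (k=40): L=55 R=104
Round 4 (k=46): L=104 R=128

Answer: 212,247 247,55 55,104 104,128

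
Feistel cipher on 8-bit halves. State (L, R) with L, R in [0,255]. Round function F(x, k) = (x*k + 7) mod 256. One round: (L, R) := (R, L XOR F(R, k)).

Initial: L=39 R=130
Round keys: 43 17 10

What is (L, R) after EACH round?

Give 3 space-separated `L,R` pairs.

Answer: 130,250 250,35 35,159

Derivation:
Round 1 (k=43): L=130 R=250
Round 2 (k=17): L=250 R=35
Round 3 (k=10): L=35 R=159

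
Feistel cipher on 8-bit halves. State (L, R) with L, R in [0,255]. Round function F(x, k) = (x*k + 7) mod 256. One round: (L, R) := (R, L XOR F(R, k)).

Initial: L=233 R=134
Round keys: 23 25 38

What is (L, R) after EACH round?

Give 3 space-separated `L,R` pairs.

Answer: 134,248 248,185 185,133

Derivation:
Round 1 (k=23): L=134 R=248
Round 2 (k=25): L=248 R=185
Round 3 (k=38): L=185 R=133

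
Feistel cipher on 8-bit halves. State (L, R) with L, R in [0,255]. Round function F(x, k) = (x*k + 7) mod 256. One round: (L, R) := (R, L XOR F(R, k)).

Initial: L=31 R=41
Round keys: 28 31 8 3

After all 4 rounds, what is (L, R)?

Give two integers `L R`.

Round 1 (k=28): L=41 R=156
Round 2 (k=31): L=156 R=194
Round 3 (k=8): L=194 R=139
Round 4 (k=3): L=139 R=106

Answer: 139 106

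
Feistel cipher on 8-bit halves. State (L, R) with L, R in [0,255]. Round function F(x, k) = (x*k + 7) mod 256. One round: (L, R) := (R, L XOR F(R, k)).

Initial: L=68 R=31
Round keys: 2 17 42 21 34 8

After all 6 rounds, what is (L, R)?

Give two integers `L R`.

Round 1 (k=2): L=31 R=1
Round 2 (k=17): L=1 R=7
Round 3 (k=42): L=7 R=44
Round 4 (k=21): L=44 R=164
Round 5 (k=34): L=164 R=227
Round 6 (k=8): L=227 R=187

Answer: 227 187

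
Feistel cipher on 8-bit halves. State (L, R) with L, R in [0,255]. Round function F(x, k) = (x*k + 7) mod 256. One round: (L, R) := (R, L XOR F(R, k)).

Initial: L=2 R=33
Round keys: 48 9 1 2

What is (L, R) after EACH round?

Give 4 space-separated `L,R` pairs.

Answer: 33,53 53,197 197,249 249,60

Derivation:
Round 1 (k=48): L=33 R=53
Round 2 (k=9): L=53 R=197
Round 3 (k=1): L=197 R=249
Round 4 (k=2): L=249 R=60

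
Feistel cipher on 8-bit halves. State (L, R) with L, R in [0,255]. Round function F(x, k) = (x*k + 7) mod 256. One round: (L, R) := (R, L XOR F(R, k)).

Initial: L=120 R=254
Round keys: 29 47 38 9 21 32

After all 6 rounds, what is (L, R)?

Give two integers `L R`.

Answer: 194 202

Derivation:
Round 1 (k=29): L=254 R=181
Round 2 (k=47): L=181 R=188
Round 3 (k=38): L=188 R=90
Round 4 (k=9): L=90 R=141
Round 5 (k=21): L=141 R=194
Round 6 (k=32): L=194 R=202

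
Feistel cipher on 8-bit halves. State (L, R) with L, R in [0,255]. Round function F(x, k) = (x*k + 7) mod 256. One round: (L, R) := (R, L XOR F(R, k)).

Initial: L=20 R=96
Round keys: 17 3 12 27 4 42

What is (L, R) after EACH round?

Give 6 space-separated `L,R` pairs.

Round 1 (k=17): L=96 R=115
Round 2 (k=3): L=115 R=0
Round 3 (k=12): L=0 R=116
Round 4 (k=27): L=116 R=67
Round 5 (k=4): L=67 R=103
Round 6 (k=42): L=103 R=174

Answer: 96,115 115,0 0,116 116,67 67,103 103,174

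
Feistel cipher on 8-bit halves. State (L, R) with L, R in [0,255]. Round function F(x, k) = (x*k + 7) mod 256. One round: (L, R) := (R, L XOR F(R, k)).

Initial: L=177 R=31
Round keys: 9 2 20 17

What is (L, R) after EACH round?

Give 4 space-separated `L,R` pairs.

Answer: 31,175 175,122 122,32 32,93

Derivation:
Round 1 (k=9): L=31 R=175
Round 2 (k=2): L=175 R=122
Round 3 (k=20): L=122 R=32
Round 4 (k=17): L=32 R=93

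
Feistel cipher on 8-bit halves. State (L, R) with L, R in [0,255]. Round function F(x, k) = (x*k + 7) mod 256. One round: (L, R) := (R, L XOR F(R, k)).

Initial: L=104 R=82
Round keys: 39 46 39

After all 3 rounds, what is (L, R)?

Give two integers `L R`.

Answer: 207 125

Derivation:
Round 1 (k=39): L=82 R=237
Round 2 (k=46): L=237 R=207
Round 3 (k=39): L=207 R=125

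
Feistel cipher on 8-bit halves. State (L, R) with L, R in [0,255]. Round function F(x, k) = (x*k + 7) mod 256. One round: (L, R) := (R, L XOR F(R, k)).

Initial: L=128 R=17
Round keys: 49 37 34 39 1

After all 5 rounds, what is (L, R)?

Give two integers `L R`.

Round 1 (k=49): L=17 R=200
Round 2 (k=37): L=200 R=254
Round 3 (k=34): L=254 R=11
Round 4 (k=39): L=11 R=74
Round 5 (k=1): L=74 R=90

Answer: 74 90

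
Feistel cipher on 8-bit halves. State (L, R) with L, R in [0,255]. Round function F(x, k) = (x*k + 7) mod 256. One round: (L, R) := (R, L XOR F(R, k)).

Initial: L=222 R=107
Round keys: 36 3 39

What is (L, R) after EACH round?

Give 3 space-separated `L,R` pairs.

Answer: 107,205 205,5 5,7

Derivation:
Round 1 (k=36): L=107 R=205
Round 2 (k=3): L=205 R=5
Round 3 (k=39): L=5 R=7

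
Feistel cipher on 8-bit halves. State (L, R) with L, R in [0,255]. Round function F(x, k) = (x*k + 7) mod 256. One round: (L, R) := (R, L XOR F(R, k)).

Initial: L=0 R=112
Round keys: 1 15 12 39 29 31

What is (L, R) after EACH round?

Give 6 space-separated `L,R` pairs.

Answer: 112,119 119,112 112,48 48,39 39,66 66,34

Derivation:
Round 1 (k=1): L=112 R=119
Round 2 (k=15): L=119 R=112
Round 3 (k=12): L=112 R=48
Round 4 (k=39): L=48 R=39
Round 5 (k=29): L=39 R=66
Round 6 (k=31): L=66 R=34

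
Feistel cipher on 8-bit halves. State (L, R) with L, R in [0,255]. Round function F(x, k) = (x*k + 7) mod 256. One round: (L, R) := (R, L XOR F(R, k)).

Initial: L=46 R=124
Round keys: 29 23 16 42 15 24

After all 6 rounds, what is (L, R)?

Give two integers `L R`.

Answer: 248 114

Derivation:
Round 1 (k=29): L=124 R=61
Round 2 (k=23): L=61 R=254
Round 3 (k=16): L=254 R=218
Round 4 (k=42): L=218 R=53
Round 5 (k=15): L=53 R=248
Round 6 (k=24): L=248 R=114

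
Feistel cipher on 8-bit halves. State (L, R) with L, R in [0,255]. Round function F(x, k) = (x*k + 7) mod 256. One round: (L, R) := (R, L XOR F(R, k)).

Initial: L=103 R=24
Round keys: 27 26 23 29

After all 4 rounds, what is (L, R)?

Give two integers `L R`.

Round 1 (k=27): L=24 R=232
Round 2 (k=26): L=232 R=143
Round 3 (k=23): L=143 R=8
Round 4 (k=29): L=8 R=96

Answer: 8 96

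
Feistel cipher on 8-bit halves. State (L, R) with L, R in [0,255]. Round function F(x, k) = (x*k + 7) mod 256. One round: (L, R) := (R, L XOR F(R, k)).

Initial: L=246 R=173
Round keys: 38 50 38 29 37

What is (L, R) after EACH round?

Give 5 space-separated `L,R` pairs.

Answer: 173,67 67,176 176,100 100,235 235,154

Derivation:
Round 1 (k=38): L=173 R=67
Round 2 (k=50): L=67 R=176
Round 3 (k=38): L=176 R=100
Round 4 (k=29): L=100 R=235
Round 5 (k=37): L=235 R=154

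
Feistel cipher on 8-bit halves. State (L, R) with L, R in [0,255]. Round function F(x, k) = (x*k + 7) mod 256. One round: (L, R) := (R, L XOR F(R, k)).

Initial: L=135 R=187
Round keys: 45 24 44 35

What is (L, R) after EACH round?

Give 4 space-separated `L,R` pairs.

Answer: 187,97 97,164 164,86 86,109

Derivation:
Round 1 (k=45): L=187 R=97
Round 2 (k=24): L=97 R=164
Round 3 (k=44): L=164 R=86
Round 4 (k=35): L=86 R=109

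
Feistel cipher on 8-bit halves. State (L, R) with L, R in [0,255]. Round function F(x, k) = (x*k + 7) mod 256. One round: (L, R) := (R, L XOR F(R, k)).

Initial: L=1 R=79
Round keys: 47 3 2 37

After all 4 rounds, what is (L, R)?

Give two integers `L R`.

Answer: 104 226

Derivation:
Round 1 (k=47): L=79 R=137
Round 2 (k=3): L=137 R=237
Round 3 (k=2): L=237 R=104
Round 4 (k=37): L=104 R=226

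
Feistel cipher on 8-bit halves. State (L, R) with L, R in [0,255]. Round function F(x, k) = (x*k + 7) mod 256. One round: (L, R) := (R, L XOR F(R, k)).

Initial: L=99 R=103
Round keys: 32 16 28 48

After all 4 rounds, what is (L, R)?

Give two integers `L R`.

Round 1 (k=32): L=103 R=132
Round 2 (k=16): L=132 R=32
Round 3 (k=28): L=32 R=3
Round 4 (k=48): L=3 R=183

Answer: 3 183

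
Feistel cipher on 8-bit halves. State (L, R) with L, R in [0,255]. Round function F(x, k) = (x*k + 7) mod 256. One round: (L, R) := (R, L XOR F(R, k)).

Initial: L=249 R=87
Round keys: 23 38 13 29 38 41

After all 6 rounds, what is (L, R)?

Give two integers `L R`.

Answer: 29 233

Derivation:
Round 1 (k=23): L=87 R=33
Round 2 (k=38): L=33 R=186
Round 3 (k=13): L=186 R=88
Round 4 (k=29): L=88 R=69
Round 5 (k=38): L=69 R=29
Round 6 (k=41): L=29 R=233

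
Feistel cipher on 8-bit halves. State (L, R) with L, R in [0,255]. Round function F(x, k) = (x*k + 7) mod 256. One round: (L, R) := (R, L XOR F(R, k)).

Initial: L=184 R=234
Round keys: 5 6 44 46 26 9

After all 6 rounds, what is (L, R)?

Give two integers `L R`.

Round 1 (k=5): L=234 R=33
Round 2 (k=6): L=33 R=39
Round 3 (k=44): L=39 R=154
Round 4 (k=46): L=154 R=148
Round 5 (k=26): L=148 R=149
Round 6 (k=9): L=149 R=208

Answer: 149 208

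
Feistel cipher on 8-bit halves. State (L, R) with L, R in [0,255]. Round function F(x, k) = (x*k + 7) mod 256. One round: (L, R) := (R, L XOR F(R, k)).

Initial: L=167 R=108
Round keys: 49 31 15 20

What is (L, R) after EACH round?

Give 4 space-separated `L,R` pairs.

Round 1 (k=49): L=108 R=20
Round 2 (k=31): L=20 R=31
Round 3 (k=15): L=31 R=204
Round 4 (k=20): L=204 R=232

Answer: 108,20 20,31 31,204 204,232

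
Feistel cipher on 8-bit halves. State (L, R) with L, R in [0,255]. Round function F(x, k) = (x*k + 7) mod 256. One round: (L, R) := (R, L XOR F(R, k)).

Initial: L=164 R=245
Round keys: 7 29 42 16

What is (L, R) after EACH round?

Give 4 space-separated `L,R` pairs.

Answer: 245,30 30,152 152,233 233,15

Derivation:
Round 1 (k=7): L=245 R=30
Round 2 (k=29): L=30 R=152
Round 3 (k=42): L=152 R=233
Round 4 (k=16): L=233 R=15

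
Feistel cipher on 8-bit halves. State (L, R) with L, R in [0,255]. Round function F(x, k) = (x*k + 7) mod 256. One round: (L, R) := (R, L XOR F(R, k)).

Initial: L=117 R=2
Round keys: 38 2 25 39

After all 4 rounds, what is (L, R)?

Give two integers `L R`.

Answer: 214 240

Derivation:
Round 1 (k=38): L=2 R=38
Round 2 (k=2): L=38 R=81
Round 3 (k=25): L=81 R=214
Round 4 (k=39): L=214 R=240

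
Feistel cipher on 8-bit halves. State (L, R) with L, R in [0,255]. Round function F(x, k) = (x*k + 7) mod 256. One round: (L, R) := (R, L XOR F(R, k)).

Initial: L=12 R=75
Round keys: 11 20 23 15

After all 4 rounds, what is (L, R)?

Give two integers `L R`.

Answer: 167 108

Derivation:
Round 1 (k=11): L=75 R=76
Round 2 (k=20): L=76 R=188
Round 3 (k=23): L=188 R=167
Round 4 (k=15): L=167 R=108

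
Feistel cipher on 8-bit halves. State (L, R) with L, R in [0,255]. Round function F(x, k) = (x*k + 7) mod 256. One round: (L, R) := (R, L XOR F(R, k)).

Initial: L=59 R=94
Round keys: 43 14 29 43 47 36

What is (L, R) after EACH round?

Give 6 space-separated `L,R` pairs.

Round 1 (k=43): L=94 R=234
Round 2 (k=14): L=234 R=141
Round 3 (k=29): L=141 R=234
Round 4 (k=43): L=234 R=216
Round 5 (k=47): L=216 R=69
Round 6 (k=36): L=69 R=99

Answer: 94,234 234,141 141,234 234,216 216,69 69,99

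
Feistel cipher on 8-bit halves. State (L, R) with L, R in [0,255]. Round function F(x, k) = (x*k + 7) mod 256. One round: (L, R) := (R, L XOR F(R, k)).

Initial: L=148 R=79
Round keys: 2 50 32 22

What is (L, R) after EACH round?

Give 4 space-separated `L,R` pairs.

Answer: 79,49 49,214 214,246 246,253

Derivation:
Round 1 (k=2): L=79 R=49
Round 2 (k=50): L=49 R=214
Round 3 (k=32): L=214 R=246
Round 4 (k=22): L=246 R=253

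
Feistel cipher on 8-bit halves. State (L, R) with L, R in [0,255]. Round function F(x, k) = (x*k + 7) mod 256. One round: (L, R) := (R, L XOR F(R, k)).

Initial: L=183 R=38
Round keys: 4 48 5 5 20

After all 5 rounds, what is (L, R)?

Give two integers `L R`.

Answer: 186 139

Derivation:
Round 1 (k=4): L=38 R=40
Round 2 (k=48): L=40 R=161
Round 3 (k=5): L=161 R=4
Round 4 (k=5): L=4 R=186
Round 5 (k=20): L=186 R=139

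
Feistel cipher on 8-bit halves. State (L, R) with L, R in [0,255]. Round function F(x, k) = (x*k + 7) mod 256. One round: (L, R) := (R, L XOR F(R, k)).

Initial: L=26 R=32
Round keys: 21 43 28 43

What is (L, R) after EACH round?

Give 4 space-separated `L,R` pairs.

Round 1 (k=21): L=32 R=189
Round 2 (k=43): L=189 R=230
Round 3 (k=28): L=230 R=146
Round 4 (k=43): L=146 R=107

Answer: 32,189 189,230 230,146 146,107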